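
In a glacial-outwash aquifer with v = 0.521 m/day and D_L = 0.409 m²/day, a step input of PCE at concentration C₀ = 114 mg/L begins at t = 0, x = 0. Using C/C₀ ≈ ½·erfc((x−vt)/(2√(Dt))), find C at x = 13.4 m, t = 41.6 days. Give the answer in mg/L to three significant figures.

For a continuous step input, C/C₀ ≈ ½·erfc((x−vt)/(2√(Dt))).
vt = 0.521 × 41.6 = 21.6736 m and 2√(Dt) = 2√(0.409 × 41.6) = 8.250 m.
Argument (x−vt)/(2√(Dt)) = (13.4 − 21.6736)/8.250 = -1.003; ½·erfc(-1.003) = 0.9220.
C = 114 × 0.9220 = 105 mg/L.

105 mg/L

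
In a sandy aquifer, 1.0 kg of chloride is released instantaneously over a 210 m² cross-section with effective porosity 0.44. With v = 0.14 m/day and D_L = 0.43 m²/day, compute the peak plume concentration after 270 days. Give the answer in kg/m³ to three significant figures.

The peak of an instantaneous 1D plume sits at x = vt; there the Gaussian factor is 1 and C_max = M/(n_e·A·√(4πDt)), where n_e·A is the pore area the mass is dissolved in.
√(4πDt) = √(4π × 0.43 × 270) = 38.20 m, so C_max = 1.0/(0.44 × 210 × 38.20) = 0.000283 kg/m³.

0.000283 kg/m³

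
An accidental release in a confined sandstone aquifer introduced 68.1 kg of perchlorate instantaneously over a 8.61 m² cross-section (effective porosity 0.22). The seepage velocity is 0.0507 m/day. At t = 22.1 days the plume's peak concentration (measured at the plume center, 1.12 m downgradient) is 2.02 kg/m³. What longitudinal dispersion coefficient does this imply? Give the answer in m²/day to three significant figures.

At the plume center C_max = M/(n_e·A·√(4πDt)), so D = M²/(4πt·(n_e·A·C_max)²).
n_e·A·C_max = 0.22 × 8.61 × 2.02 = 3.826 kg/m.
D = 68.1²/(4π × 22.1 × 3.826²) = 1.14 m²/day.

1.14 m²/day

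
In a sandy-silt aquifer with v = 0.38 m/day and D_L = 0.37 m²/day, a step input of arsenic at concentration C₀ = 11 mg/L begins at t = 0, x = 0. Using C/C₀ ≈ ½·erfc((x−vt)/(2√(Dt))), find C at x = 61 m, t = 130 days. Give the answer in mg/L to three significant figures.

1.30 mg/L

For a continuous step input, C/C₀ ≈ ½·erfc((x−vt)/(2√(Dt))).
vt = 0.38 × 130 = 49.4 m and 2√(Dt) = 2√(0.37 × 130) = 13.87 m.
Argument (x−vt)/(2√(Dt)) = (61 − 49.4)/13.87 = 0.8363; ½·erfc(0.8363) = 0.1185.
C = 11 × 0.1185 = 1.30 mg/L.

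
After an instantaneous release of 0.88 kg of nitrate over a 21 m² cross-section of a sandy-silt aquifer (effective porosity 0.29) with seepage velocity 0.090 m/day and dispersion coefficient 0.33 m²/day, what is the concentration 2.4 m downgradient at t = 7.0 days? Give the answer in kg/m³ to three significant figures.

For an instantaneous plane source, C(x,t) = M/(n_e·A·√(4πDt)) · exp(−(x−vt)²/(4Dt)), with n_e·A the pore (flow) area.
Plume center vt = 0.090 × 7.0 = 0.63 m, so the well at 2.4 m is 1.77 m downgradient of the peak.
√(4πDt) = 5.388 m, giving peak height M/(n_e·A·√(4πDt)) = 0.88/(0.29 × 21 × 5.388) = 0.02682 kg/m³.
(x−vt)²/(4Dt) = (1.77)²/(4 × 0.33 × 7.0) = 0.3391; exp(−0.3391) = 0.7124.
C = 0.02682 × 0.7124 = 0.0191 kg/m³.

0.0191 kg/m³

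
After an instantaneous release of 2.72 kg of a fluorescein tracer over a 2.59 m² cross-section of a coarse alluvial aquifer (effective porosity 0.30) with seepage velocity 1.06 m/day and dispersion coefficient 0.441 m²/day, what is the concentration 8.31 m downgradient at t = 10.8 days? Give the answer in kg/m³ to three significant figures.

0.270 kg/m³

For an instantaneous plane source, C(x,t) = M/(n_e·A·√(4πDt)) · exp(−(x−vt)²/(4Dt)), with n_e·A the pore (flow) area.
Plume center vt = 1.06 × 10.8 = 11.448 m, so the well at 8.31 m is 3.138 m upgradient of the peak.
√(4πDt) = 7.736 m, giving peak height M/(n_e·A·√(4πDt)) = 2.72/(0.30 × 2.59 × 7.736) = 0.4525 kg/m³.
(x−vt)²/(4Dt) = (-3.138)²/(4 × 0.441 × 10.8) = 0.5169; exp(−0.5169) = 0.5964.
C = 0.4525 × 0.5964 = 0.270 kg/m³.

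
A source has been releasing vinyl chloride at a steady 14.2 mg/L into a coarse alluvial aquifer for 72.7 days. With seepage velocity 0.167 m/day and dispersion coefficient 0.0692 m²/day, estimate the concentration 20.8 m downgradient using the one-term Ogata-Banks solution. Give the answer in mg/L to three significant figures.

0.0450 mg/L

For a continuous step input, C/C₀ ≈ ½·erfc((x−vt)/(2√(Dt))).
vt = 0.167 × 72.7 = 12.1409 m and 2√(Dt) = 2√(0.0692 × 72.7) = 4.486 m.
Argument (x−vt)/(2√(Dt)) = (20.8 − 12.1409)/4.486 = 1.930; ½·erfc(1.930) = 0.003172.
C = 14.2 × 0.003172 = 0.0450 mg/L.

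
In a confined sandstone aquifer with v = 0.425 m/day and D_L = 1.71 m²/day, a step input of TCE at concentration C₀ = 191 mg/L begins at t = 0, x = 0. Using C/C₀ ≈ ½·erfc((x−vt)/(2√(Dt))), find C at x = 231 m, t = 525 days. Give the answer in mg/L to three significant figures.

For a continuous step input, C/C₀ ≈ ½·erfc((x−vt)/(2√(Dt))).
vt = 0.425 × 525 = 223.125 m and 2√(Dt) = 2√(1.71 × 525) = 59.92 m.
Argument (x−vt)/(2√(Dt)) = (231 − 223.125)/59.92 = 0.1314; ½·erfc(0.1314) = 0.4263.
C = 191 × 0.4263 = 81.4 mg/L.

81.4 mg/L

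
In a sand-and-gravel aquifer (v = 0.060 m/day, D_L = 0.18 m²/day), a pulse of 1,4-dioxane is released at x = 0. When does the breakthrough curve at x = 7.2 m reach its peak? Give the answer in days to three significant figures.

80.0 days

For the 1D instantaneous-source solution, setting ∂C/∂t = 0 at fixed x gives v²t² + 2Dt − x² = 0, so t = (√(D² + v²x²) − D)/v².
√(D² + v²x²) = √(0.18² + 0.060² × 7.2²) = 0.4680; v² = 0.0036.
t = (0.4680 − 0.18)/0.0036 = 80.0 days (vs. the pure-advection estimate x/v = 120 d).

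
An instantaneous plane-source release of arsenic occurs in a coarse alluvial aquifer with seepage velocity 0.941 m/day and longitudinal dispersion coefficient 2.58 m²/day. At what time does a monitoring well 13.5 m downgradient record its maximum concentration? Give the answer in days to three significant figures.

11.7 days

For the 1D instantaneous-source solution, setting ∂C/∂t = 0 at fixed x gives v²t² + 2Dt − x² = 0, so t = (√(D² + v²x²) − D)/v².
√(D² + v²x²) = √(2.58² + 0.941² × 13.5²) = 12.96; v² = 0.885481.
t = (12.96 − 2.58)/0.885481 = 11.7 days (vs. the pure-advection estimate x/v = 14.3 d).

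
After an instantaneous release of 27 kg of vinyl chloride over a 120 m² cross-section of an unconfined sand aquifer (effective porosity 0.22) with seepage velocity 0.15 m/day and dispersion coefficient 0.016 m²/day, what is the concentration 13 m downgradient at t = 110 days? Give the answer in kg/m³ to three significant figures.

0.0382 kg/m³

For an instantaneous plane source, C(x,t) = M/(n_e·A·√(4πDt)) · exp(−(x−vt)²/(4Dt)), with n_e·A the pore (flow) area.
Plume center vt = 0.15 × 110 = 16.5 m, so the well at 13 m is 3.5 m upgradient of the peak.
√(4πDt) = 4.703 m, giving peak height M/(n_e·A·√(4πDt)) = 27/(0.22 × 120 × 4.703) = 0.2175 kg/m³.
(x−vt)²/(4Dt) = (-3.5)²/(4 × 0.016 × 110) = 1.740; exp(−1.740) = 0.1755.
C = 0.2175 × 0.1755 = 0.0382 kg/m³.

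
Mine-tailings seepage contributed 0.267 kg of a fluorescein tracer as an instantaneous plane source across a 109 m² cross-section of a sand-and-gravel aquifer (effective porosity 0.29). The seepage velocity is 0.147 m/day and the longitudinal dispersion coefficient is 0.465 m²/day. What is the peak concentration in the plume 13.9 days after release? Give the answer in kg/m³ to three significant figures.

The peak of an instantaneous 1D plume sits at x = vt; there the Gaussian factor is 1 and C_max = M/(n_e·A·√(4πDt)), where n_e·A is the pore area the mass is dissolved in.
√(4πDt) = √(4π × 0.465 × 13.9) = 9.012 m, so C_max = 0.267/(0.29 × 109 × 9.012) = 0.000937 kg/m³.

0.000937 kg/m³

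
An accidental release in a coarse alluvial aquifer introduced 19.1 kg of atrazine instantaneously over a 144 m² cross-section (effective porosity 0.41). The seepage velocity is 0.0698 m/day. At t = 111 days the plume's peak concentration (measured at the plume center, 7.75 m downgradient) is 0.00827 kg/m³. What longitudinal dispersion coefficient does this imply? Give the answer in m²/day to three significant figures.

At the plume center C_max = M/(n_e·A·√(4πDt)), so D = M²/(4πt·(n_e·A·C_max)²).
n_e·A·C_max = 0.41 × 144 × 0.00827 = 0.4883 kg/m.
D = 19.1²/(4π × 111 × 0.4883²) = 1.10 m²/day.

1.10 m²/day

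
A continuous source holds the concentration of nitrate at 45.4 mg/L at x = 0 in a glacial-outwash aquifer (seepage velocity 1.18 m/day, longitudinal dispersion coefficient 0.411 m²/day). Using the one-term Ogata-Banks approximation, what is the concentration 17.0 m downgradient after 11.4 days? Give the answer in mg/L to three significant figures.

For a continuous step input, C/C₀ ≈ ½·erfc((x−vt)/(2√(Dt))).
vt = 1.18 × 11.4 = 13.452 m and 2√(Dt) = 2√(0.411 × 11.4) = 4.329 m.
Argument (x−vt)/(2√(Dt)) = (17.0 − 13.452)/4.329 = 0.8196; ½·erfc(0.8196) = 0.1232.
C = 45.4 × 0.1232 = 5.59 mg/L.

5.59 mg/L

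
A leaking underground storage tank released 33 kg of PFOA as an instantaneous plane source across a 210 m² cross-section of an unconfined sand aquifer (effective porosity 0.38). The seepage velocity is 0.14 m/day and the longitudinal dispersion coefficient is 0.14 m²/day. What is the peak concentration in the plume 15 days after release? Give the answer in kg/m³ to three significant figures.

The peak of an instantaneous 1D plume sits at x = vt; there the Gaussian factor is 1 and C_max = M/(n_e·A·√(4πDt)), where n_e·A is the pore area the mass is dissolved in.
√(4πDt) = √(4π × 0.14 × 15) = 5.137 m, so C_max = 33/(0.38 × 210 × 5.137) = 0.0805 kg/m³.

0.0805 kg/m³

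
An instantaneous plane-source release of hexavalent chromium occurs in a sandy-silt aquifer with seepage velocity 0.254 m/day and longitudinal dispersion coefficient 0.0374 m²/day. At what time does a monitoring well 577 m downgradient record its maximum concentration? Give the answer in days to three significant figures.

2270 days

For the 1D instantaneous-source solution, setting ∂C/∂t = 0 at fixed x gives v²t² + 2Dt − x² = 0, so t = (√(D² + v²x²) − D)/v².
√(D² + v²x²) = √(0.0374² + 0.254² × 577²) = 146.6; v² = 0.064516.
t = (146.6 − 0.0374)/0.064516 = 2270 days (vs. the pure-advection estimate x/v = 2270 d).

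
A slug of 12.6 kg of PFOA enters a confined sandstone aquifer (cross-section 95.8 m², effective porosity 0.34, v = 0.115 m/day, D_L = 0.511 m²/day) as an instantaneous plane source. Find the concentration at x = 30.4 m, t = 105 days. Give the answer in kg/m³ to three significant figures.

0.00312 kg/m³

For an instantaneous plane source, C(x,t) = M/(n_e·A·√(4πDt)) · exp(−(x−vt)²/(4Dt)), with n_e·A the pore (flow) area.
Plume center vt = 0.115 × 105 = 12.075 m, so the well at 30.4 m is 18.325 m downgradient of the peak.
√(4πDt) = 25.97 m, giving peak height M/(n_e·A·√(4πDt)) = 12.6/(0.34 × 95.8 × 25.97) = 0.01490 kg/m³.
(x−vt)²/(4Dt) = (18.325)²/(4 × 0.511 × 105) = 1.565; exp(−1.565) = 0.2091.
C = 0.01490 × 0.2091 = 0.00312 kg/m³.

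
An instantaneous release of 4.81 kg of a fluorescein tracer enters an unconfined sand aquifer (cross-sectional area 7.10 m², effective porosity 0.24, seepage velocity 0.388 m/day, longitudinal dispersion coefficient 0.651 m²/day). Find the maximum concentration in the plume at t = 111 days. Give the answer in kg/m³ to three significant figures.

0.0937 kg/m³

The peak of an instantaneous 1D plume sits at x = vt; there the Gaussian factor is 1 and C_max = M/(n_e·A·√(4πDt)), where n_e·A is the pore area the mass is dissolved in.
√(4πDt) = √(4π × 0.651 × 111) = 30.13 m, so C_max = 4.81/(0.24 × 7.10 × 30.13) = 0.0937 kg/m³.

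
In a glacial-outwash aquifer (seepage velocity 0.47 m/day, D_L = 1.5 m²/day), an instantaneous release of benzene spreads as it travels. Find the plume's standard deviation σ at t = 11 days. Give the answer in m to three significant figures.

Dispersive spreading gives a Gaussian with σ² = 2Dt; advection only shifts the center.
σ = √(2 × 1.5 × 11) = 5.74 m.

5.74 m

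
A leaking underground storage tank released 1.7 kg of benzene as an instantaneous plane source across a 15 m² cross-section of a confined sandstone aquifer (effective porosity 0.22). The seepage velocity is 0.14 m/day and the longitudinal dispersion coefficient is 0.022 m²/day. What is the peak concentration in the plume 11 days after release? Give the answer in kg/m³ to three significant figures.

0.295 kg/m³

The peak of an instantaneous 1D plume sits at x = vt; there the Gaussian factor is 1 and C_max = M/(n_e·A·√(4πDt)), where n_e·A is the pore area the mass is dissolved in.
√(4πDt) = √(4π × 0.022 × 11) = 1.744 m, so C_max = 1.7/(0.22 × 15 × 1.744) = 0.295 kg/m³.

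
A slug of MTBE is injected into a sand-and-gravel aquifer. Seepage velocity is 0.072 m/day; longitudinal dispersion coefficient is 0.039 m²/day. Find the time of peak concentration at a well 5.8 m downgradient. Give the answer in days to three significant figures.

For the 1D instantaneous-source solution, setting ∂C/∂t = 0 at fixed x gives v²t² + 2Dt − x² = 0, so t = (√(D² + v²x²) − D)/v².
√(D² + v²x²) = √(0.039² + 0.072² × 5.8²) = 0.4194; v² = 0.005184.
t = (0.4194 − 0.039)/0.005184 = 73.4 days (vs. the pure-advection estimate x/v = 80.6 d).

73.4 days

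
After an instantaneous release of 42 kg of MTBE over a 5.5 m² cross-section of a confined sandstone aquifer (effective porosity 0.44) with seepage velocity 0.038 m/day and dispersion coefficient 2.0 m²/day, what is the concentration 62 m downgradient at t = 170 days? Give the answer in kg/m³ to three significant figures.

For an instantaneous plane source, C(x,t) = M/(n_e·A·√(4πDt)) · exp(−(x−vt)²/(4Dt)), with n_e·A the pore (flow) area.
Plume center vt = 0.038 × 170 = 6.46 m, so the well at 62 m is 55.54 m downgradient of the peak.
√(4πDt) = 65.36 m, giving peak height M/(n_e·A·√(4πDt)) = 42/(0.44 × 5.5 × 65.36) = 0.2655 kg/m³.
(x−vt)²/(4Dt) = (55.54)²/(4 × 2.0 × 170) = 2.268; exp(−2.268) = 0.1035.
C = 0.2655 × 0.1035 = 0.0275 kg/m³.

0.0275 kg/m³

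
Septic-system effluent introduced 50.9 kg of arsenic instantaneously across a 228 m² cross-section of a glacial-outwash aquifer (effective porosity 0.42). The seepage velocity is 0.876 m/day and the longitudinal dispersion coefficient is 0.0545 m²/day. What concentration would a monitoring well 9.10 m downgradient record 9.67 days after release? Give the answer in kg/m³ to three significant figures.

For an instantaneous plane source, C(x,t) = M/(n_e·A·√(4πDt)) · exp(−(x−vt)²/(4Dt)), with n_e·A the pore (flow) area.
Plume center vt = 0.876 × 9.67 = 8.47092 m, so the well at 9.10 m is 0.62908 m downgradient of the peak.
√(4πDt) = 2.573 m, giving peak height M/(n_e·A·√(4πDt)) = 50.9/(0.42 × 228 × 2.573) = 0.2066 kg/m³.
(x−vt)²/(4Dt) = (0.62908)²/(4 × 0.0545 × 9.67) = 0.1877; exp(−0.1877) = 0.8289.
C = 0.2066 × 0.8289 = 0.171 kg/m³.

0.171 kg/m³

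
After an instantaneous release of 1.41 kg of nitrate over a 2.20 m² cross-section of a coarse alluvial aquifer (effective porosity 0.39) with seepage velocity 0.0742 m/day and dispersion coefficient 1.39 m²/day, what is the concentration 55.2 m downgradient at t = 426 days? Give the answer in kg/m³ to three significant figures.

For an instantaneous plane source, C(x,t) = M/(n_e·A·√(4πDt)) · exp(−(x−vt)²/(4Dt)), with n_e·A the pore (flow) area.
Plume center vt = 0.0742 × 426 = 31.6092 m, so the well at 55.2 m is 23.5908 m downgradient of the peak.
√(4πDt) = 86.26 m, giving peak height M/(n_e·A·√(4πDt)) = 1.41/(0.39 × 2.20 × 86.26) = 0.01905 kg/m³.
(x−vt)²/(4Dt) = (23.5908)²/(4 × 1.39 × 426) = 0.2350; exp(−0.2350) = 0.7906.
C = 0.01905 × 0.7906 = 0.0151 kg/m³.

0.0151 kg/m³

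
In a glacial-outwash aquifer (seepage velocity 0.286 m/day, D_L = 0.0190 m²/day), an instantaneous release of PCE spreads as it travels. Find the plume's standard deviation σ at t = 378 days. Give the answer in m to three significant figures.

3.79 m

Dispersive spreading gives a Gaussian with σ² = 2Dt; advection only shifts the center.
σ = √(2 × 0.0190 × 378) = 3.79 m.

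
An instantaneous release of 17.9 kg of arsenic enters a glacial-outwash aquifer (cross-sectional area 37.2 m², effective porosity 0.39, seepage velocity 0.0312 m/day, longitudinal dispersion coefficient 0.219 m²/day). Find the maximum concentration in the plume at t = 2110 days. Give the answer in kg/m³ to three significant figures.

0.0162 kg/m³

The peak of an instantaneous 1D plume sits at x = vt; there the Gaussian factor is 1 and C_max = M/(n_e·A·√(4πDt)), where n_e·A is the pore area the mass is dissolved in.
√(4πDt) = √(4π × 0.219 × 2110) = 76.20 m, so C_max = 17.9/(0.39 × 37.2 × 76.20) = 0.0162 kg/m³.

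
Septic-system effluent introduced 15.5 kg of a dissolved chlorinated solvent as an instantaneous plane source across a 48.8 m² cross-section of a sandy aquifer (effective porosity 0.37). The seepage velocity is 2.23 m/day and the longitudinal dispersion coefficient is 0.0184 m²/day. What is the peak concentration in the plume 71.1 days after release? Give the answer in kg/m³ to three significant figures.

0.212 kg/m³

The peak of an instantaneous 1D plume sits at x = vt; there the Gaussian factor is 1 and C_max = M/(n_e·A·√(4πDt)), where n_e·A is the pore area the mass is dissolved in.
√(4πDt) = √(4π × 0.0184 × 71.1) = 4.055 m, so C_max = 15.5/(0.37 × 48.8 × 4.055) = 0.212 kg/m³.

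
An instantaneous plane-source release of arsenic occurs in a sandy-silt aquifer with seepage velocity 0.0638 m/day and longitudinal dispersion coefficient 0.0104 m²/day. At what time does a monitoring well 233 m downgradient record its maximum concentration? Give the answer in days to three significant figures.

3650 days

For the 1D instantaneous-source solution, setting ∂C/∂t = 0 at fixed x gives v²t² + 2Dt − x² = 0, so t = (√(D² + v²x²) − D)/v².
√(D² + v²x²) = √(0.0104² + 0.0638² × 233²) = 14.87; v² = 0.00407044.
t = (14.87 − 0.0104)/0.00407044 = 3650 days (vs. the pure-advection estimate x/v = 3650 d).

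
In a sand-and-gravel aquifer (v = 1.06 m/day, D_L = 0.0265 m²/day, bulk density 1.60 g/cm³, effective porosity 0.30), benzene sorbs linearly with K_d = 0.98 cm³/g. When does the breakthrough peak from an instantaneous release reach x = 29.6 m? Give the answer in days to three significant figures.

174 days

Retardation factor R = 1 + ρ_b·K_d/n = 1 + 1.60 × 0.98/0.30 = 6.227.
Sorption retards both mechanisms: v_R = v/R = 0.1702 m/day, D_R = D/R = 0.004256 m²/day.
Peak time from v_R²t² + 2D_R t − x² = 0: t = (√(D_R² + v_R²x²) − D_R)/v_R².
√(D_R² + v_R²x²) = √(0.004256² + 0.1702² × 29.6²) = 5.038; v_R² = 0.02897.
t = (5.038 − 0.004256)/0.02897 = 174 days.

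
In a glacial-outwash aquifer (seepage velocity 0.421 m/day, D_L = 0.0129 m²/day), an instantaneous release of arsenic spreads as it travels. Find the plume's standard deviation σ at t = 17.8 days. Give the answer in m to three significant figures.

0.678 m

Dispersive spreading gives a Gaussian with σ² = 2Dt; advection only shifts the center.
σ = √(2 × 0.0129 × 17.8) = 0.678 m.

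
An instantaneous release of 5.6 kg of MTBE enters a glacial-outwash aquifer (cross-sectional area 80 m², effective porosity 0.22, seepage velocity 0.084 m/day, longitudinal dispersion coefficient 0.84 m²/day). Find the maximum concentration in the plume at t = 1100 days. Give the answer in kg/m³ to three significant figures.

The peak of an instantaneous 1D plume sits at x = vt; there the Gaussian factor is 1 and C_max = M/(n_e·A·√(4πDt)), where n_e·A is the pore area the mass is dissolved in.
√(4πDt) = √(4π × 0.84 × 1100) = 107.8 m, so C_max = 5.6/(0.22 × 80 × 107.8) = 0.00295 kg/m³.

0.00295 kg/m³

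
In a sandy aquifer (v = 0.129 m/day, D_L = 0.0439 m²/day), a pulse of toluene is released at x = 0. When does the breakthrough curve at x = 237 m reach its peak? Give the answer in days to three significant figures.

For the 1D instantaneous-source solution, setting ∂C/∂t = 0 at fixed x gives v²t² + 2Dt − x² = 0, so t = (√(D² + v²x²) − D)/v².
√(D² + v²x²) = √(0.0439² + 0.129² × 237²) = 30.57; v² = 0.016641.
t = (30.57 − 0.0439)/0.016641 = 1830 days (vs. the pure-advection estimate x/v = 1840 d).

1830 days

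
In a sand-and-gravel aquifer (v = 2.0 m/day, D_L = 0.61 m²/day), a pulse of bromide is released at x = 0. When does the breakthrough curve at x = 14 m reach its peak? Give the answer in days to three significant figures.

6.85 days

For the 1D instantaneous-source solution, setting ∂C/∂t = 0 at fixed x gives v²t² + 2Dt − x² = 0, so t = (√(D² + v²x²) − D)/v².
√(D² + v²x²) = √(0.61² + 2.0² × 14²) = 28.01; v² = 4.
t = (28.01 − 0.61)/4 = 6.85 days (vs. the pure-advection estimate x/v = 7.00 d).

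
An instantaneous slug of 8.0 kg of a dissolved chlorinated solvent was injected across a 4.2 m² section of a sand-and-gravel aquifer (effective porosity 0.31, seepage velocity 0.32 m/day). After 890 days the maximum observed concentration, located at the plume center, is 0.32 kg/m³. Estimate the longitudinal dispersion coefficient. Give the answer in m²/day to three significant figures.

0.0330 m²/day

At the plume center C_max = M/(n_e·A·√(4πDt)), so D = M²/(4πt·(n_e·A·C_max)²).
n_e·A·C_max = 0.31 × 4.2 × 0.32 = 0.4166 kg/m.
D = 8.0²/(4π × 890 × 0.4166²) = 0.0330 m²/day.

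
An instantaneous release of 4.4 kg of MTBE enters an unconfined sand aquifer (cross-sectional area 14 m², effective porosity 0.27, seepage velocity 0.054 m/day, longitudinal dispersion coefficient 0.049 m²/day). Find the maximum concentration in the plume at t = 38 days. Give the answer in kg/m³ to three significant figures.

The peak of an instantaneous 1D plume sits at x = vt; there the Gaussian factor is 1 and C_max = M/(n_e·A·√(4πDt)), where n_e·A is the pore area the mass is dissolved in.
√(4πDt) = √(4π × 0.049 × 38) = 4.837 m, so C_max = 4.4/(0.27 × 14 × 4.837) = 0.241 kg/m³.

0.241 kg/m³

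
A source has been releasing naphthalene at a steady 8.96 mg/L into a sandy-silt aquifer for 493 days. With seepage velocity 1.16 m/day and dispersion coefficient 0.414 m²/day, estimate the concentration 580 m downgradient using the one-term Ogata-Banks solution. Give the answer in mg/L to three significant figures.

For a continuous step input, C/C₀ ≈ ½·erfc((x−vt)/(2√(Dt))).
vt = 1.16 × 493 = 571.88 m and 2√(Dt) = 2√(0.414 × 493) = 28.57 m.
Argument (x−vt)/(2√(Dt)) = (580 − 571.88)/28.57 = 0.2842; ½·erfc(0.2842) = 0.3439.
C = 8.96 × 0.3439 = 3.08 mg/L.

3.08 mg/L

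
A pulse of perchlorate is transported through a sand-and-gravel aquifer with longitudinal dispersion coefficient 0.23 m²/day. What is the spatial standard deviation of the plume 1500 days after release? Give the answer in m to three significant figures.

26.3 m

Dispersive spreading gives a Gaussian with σ² = 2Dt; advection only shifts the center.
σ = √(2 × 0.23 × 1500) = 26.3 m.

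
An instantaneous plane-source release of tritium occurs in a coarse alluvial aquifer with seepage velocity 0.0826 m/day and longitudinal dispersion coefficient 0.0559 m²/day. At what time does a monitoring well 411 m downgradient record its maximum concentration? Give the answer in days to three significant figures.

For the 1D instantaneous-source solution, setting ∂C/∂t = 0 at fixed x gives v²t² + 2Dt − x² = 0, so t = (√(D² + v²x²) − D)/v².
√(D² + v²x²) = √(0.0559² + 0.0826² × 411²) = 33.95; v² = 0.00682276.
t = (33.95 − 0.0559)/0.00682276 = 4970 days (vs. the pure-advection estimate x/v = 4980 d).

4970 days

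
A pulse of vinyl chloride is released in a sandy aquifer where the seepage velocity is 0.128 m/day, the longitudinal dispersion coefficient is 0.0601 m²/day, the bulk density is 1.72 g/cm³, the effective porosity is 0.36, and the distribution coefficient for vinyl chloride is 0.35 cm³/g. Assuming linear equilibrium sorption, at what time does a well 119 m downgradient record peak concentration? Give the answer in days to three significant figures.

Retardation factor R = 1 + ρ_b·K_d/n = 1 + 1.72 × 0.35/0.36 = 2.672.
Sorption retards both mechanisms: v_R = v/R = 0.04790 m/day, D_R = D/R = 0.02249 m²/day.
Peak time from v_R²t² + 2D_R t − x² = 0: t = (√(D_R² + v_R²x²) − D_R)/v_R².
√(D_R² + v_R²x²) = √(0.02249² + 0.04790² × 119²) = 5.700; v_R² = 0.002294.
t = (5.700 − 0.02249)/0.002294 = 2470 days.

2470 days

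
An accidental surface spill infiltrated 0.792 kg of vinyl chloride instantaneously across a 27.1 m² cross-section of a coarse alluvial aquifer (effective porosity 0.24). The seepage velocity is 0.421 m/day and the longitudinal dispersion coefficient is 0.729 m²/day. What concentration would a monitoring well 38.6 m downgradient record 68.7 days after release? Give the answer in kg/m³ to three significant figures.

For an instantaneous plane source, C(x,t) = M/(n_e·A·√(4πDt)) · exp(−(x−vt)²/(4Dt)), with n_e·A the pore (flow) area.
Plume center vt = 0.421 × 68.7 = 28.9227 m, so the well at 38.6 m is 9.6773 m downgradient of the peak.
√(4πDt) = 25.09 m, giving peak height M/(n_e·A·√(4πDt)) = 0.792/(0.24 × 27.1 × 25.09) = 0.004853 kg/m³.
(x−vt)²/(4Dt) = (9.6773)²/(4 × 0.729 × 68.7) = 0.4675; exp(−0.4675) = 0.6266.
C = 0.004853 × 0.6266 = 0.00304 kg/m³.

0.00304 kg/m³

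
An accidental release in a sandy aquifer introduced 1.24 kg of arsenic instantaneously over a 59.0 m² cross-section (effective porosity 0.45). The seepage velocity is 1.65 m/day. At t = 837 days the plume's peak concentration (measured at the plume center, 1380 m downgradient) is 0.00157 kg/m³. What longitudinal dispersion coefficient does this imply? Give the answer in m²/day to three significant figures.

At the plume center C_max = M/(n_e·A·√(4πDt)), so D = M²/(4πt·(n_e·A·C_max)²).
n_e·A·C_max = 0.45 × 59.0 × 0.00157 = 0.04168 kg/m.
D = 1.24²/(4π × 837 × 0.04168²) = 0.0841 m²/day.

0.0841 m²/day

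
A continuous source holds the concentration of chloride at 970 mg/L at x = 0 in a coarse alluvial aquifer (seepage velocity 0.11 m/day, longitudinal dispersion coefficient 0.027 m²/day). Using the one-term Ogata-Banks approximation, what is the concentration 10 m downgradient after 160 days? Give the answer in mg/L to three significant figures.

965 mg/L

For a continuous step input, C/C₀ ≈ ½·erfc((x−vt)/(2√(Dt))).
vt = 0.11 × 160 = 17.6 m and 2√(Dt) = 2√(0.027 × 160) = 4.157 m.
Argument (x−vt)/(2√(Dt)) = (10 − 17.6)/4.157 = -1.828; ½·erfc(-1.828) = 0.9951.
C = 970 × 0.9951 = 965 mg/L.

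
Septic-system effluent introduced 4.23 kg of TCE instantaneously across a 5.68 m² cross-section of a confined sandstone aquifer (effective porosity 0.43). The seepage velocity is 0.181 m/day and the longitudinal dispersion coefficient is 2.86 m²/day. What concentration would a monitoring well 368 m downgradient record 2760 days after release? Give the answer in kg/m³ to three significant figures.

0.00318 kg/m³

For an instantaneous plane source, C(x,t) = M/(n_e·A·√(4πDt)) · exp(−(x−vt)²/(4Dt)), with n_e·A the pore (flow) area.
Plume center vt = 0.181 × 2760 = 499.56 m, so the well at 368 m is 131.56 m upgradient of the peak.
√(4πDt) = 315.0 m, giving peak height M/(n_e·A·√(4πDt)) = 4.23/(0.43 × 5.68 × 315.0) = 0.005498 kg/m³.
(x−vt)²/(4Dt) = (-131.56)²/(4 × 2.86 × 2760) = 0.5482; exp(−0.5482) = 0.5780.
C = 0.005498 × 0.5780 = 0.00318 kg/m³.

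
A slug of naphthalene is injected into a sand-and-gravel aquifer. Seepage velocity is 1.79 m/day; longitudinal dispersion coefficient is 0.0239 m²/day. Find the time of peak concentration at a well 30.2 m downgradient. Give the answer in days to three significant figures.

For the 1D instantaneous-source solution, setting ∂C/∂t = 0 at fixed x gives v²t² + 2Dt − x² = 0, so t = (√(D² + v²x²) − D)/v².
√(D² + v²x²) = √(0.0239² + 1.79² × 30.2²) = 54.06; v² = 3.2041.
t = (54.06 − 0.0239)/3.2041 = 16.9 days (vs. the pure-advection estimate x/v = 16.9 d).

16.9 days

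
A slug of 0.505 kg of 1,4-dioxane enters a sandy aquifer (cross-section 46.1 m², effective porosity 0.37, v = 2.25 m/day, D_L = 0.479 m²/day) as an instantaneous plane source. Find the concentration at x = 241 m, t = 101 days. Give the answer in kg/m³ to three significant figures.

0.000452 kg/m³

For an instantaneous plane source, C(x,t) = M/(n_e·A·√(4πDt)) · exp(−(x−vt)²/(4Dt)), with n_e·A the pore (flow) area.
Plume center vt = 2.25 × 101 = 227.25 m, so the well at 241 m is 13.75 m downgradient of the peak.
√(4πDt) = 24.66 m, giving peak height M/(n_e·A·√(4πDt)) = 0.505/(0.37 × 46.1 × 24.66) = 0.001201 kg/m³.
(x−vt)²/(4Dt) = (13.75)²/(4 × 0.479 × 101) = 0.9770; exp(−0.9770) = 0.3764.
C = 0.001201 × 0.3764 = 0.000452 kg/m³.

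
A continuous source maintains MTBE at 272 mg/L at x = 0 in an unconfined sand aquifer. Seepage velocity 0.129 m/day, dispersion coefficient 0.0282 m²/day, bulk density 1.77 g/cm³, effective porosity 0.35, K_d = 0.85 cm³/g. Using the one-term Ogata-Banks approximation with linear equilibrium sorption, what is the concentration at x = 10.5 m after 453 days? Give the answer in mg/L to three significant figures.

Retardation factor R = 1 + ρ_b·K_d/n = 1 + 1.77 × 0.85/0.35 = 5.299.
Sorption retards both mechanisms: v_R = v/R = 0.02434 m/day, D_R = D/R = 0.005322 m²/day.
v_R·t = 0.02434 × 453 = 11.02602 m; 2√(D_R t) = 3.105 m; argument = (10.5 − 11.02602)/3.105 = -0.1694.
C = C₀ × ½·erfc(-0.1694) = 272 × 0.5947 = 162 mg/L.

162 mg/L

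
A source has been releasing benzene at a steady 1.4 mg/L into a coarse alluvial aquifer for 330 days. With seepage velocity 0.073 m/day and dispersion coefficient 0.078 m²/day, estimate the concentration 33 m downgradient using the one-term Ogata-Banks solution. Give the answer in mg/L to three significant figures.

0.150 mg/L

For a continuous step input, C/C₀ ≈ ½·erfc((x−vt)/(2√(Dt))).
vt = 0.073 × 330 = 24.09 m and 2√(Dt) = 2√(0.078 × 330) = 10.15 m.
Argument (x−vt)/(2√(Dt)) = (33 − 24.09)/10.15 = 0.8778; ½·erfc(0.8778) = 0.1072.
C = 1.4 × 0.1072 = 0.150 mg/L.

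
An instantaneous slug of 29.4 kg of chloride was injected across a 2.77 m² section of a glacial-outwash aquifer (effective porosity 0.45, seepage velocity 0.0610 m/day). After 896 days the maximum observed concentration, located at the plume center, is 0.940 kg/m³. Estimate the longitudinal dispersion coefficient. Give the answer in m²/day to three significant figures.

0.0559 m²/day

At the plume center C_max = M/(n_e·A·√(4πDt)), so D = M²/(4πt·(n_e·A·C_max)²).
n_e·A·C_max = 0.45 × 2.77 × 0.940 = 1.172 kg/m.
D = 29.4²/(4π × 896 × 1.172²) = 0.0559 m²/day.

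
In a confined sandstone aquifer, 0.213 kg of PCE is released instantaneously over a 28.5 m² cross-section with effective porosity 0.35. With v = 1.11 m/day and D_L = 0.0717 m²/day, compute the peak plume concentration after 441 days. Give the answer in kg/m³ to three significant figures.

0.00107 kg/m³

The peak of an instantaneous 1D plume sits at x = vt; there the Gaussian factor is 1 and C_max = M/(n_e·A·√(4πDt)), where n_e·A is the pore area the mass is dissolved in.
√(4πDt) = √(4π × 0.0717 × 441) = 19.93 m, so C_max = 0.213/(0.35 × 28.5 × 19.93) = 0.00107 kg/m³.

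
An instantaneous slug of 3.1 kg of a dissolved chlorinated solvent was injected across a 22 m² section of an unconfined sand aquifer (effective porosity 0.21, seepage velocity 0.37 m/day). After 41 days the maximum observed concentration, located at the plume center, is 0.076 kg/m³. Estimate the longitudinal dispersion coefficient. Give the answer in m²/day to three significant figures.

0.151 m²/day

At the plume center C_max = M/(n_e·A·√(4πDt)), so D = M²/(4πt·(n_e·A·C_max)²).
n_e·A·C_max = 0.21 × 22 × 0.076 = 0.3511 kg/m.
D = 3.1²/(4π × 41 × 0.3511²) = 0.151 m²/day.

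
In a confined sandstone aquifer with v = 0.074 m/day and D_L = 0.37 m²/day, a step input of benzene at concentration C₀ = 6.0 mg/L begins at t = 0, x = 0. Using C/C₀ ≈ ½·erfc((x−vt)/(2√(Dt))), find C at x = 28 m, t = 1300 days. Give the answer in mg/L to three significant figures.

For a continuous step input, C/C₀ ≈ ½·erfc((x−vt)/(2√(Dt))).
vt = 0.074 × 1300 = 96.2 m and 2√(Dt) = 2√(0.37 × 1300) = 43.86 m.
Argument (x−vt)/(2√(Dt)) = (28 − 96.2)/43.86 = -1.555; ½·erfc(-1.555) = 0.9861.
C = 6.0 × 0.9861 = 5.92 mg/L.

5.92 mg/L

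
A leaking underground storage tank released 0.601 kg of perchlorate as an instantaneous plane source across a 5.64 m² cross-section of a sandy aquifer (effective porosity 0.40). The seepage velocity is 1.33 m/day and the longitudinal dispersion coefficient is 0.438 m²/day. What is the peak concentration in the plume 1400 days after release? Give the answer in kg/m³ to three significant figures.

0.00303 kg/m³

The peak of an instantaneous 1D plume sits at x = vt; there the Gaussian factor is 1 and C_max = M/(n_e·A·√(4πDt)), where n_e·A is the pore area the mass is dissolved in.
√(4πDt) = √(4π × 0.438 × 1400) = 87.78 m, so C_max = 0.601/(0.40 × 5.64 × 87.78) = 0.00303 kg/m³.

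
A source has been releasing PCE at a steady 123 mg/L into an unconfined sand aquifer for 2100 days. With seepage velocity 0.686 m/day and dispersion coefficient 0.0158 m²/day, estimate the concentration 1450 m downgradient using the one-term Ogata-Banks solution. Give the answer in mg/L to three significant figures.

For a continuous step input, C/C₀ ≈ ½·erfc((x−vt)/(2√(Dt))).
vt = 0.686 × 2100 = 1440.6 m and 2√(Dt) = 2√(0.0158 × 2100) = 11.52 m.
Argument (x−vt)/(2√(Dt)) = (1450 − 1440.6)/11.52 = 0.8160; ½·erfc(0.8160) = 0.1243.
C = 123 × 0.1243 = 15.3 mg/L.

15.3 mg/L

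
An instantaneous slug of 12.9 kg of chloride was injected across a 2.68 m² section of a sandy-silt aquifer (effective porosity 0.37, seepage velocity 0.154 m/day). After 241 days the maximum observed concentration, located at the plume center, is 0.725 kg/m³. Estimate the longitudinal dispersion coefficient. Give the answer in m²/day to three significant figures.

At the plume center C_max = M/(n_e·A·√(4πDt)), so D = M²/(4πt·(n_e·A·C_max)²).
n_e·A·C_max = 0.37 × 2.68 × 0.725 = 0.7189 kg/m.
D = 12.9²/(4π × 241 × 0.7189²) = 0.106 m²/day.

0.106 m²/day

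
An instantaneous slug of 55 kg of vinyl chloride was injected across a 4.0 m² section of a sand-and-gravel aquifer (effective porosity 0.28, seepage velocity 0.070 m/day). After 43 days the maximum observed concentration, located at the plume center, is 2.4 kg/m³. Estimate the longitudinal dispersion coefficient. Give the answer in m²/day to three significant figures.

At the plume center C_max = M/(n_e·A·√(4πDt)), so D = M²/(4πt·(n_e·A·C_max)²).
n_e·A·C_max = 0.28 × 4.0 × 2.4 = 2.688 kg/m.
D = 55²/(4π × 43 × 2.688²) = 0.775 m²/day.

0.775 m²/day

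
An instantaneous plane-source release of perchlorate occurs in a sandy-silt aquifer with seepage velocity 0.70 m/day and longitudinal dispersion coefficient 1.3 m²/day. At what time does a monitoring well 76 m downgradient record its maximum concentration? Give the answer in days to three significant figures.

For the 1D instantaneous-source solution, setting ∂C/∂t = 0 at fixed x gives v²t² + 2Dt − x² = 0, so t = (√(D² + v²x²) − D)/v².
√(D² + v²x²) = √(1.3² + 0.70² × 76²) = 53.22; v² = 0.49.
t = (53.22 − 1.3)/0.49 = 106 days (vs. the pure-advection estimate x/v = 109 d).

106 days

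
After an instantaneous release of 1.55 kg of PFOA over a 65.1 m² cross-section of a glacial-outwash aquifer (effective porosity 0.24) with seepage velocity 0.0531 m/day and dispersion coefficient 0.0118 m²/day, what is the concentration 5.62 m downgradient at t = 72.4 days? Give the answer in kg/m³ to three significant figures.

For an instantaneous plane source, C(x,t) = M/(n_e·A·√(4πDt)) · exp(−(x−vt)²/(4Dt)), with n_e·A the pore (flow) area.
Plume center vt = 0.0531 × 72.4 = 3.84444 m, so the well at 5.62 m is 1.77556 m downgradient of the peak.
√(4πDt) = 3.277 m, giving peak height M/(n_e·A·√(4πDt)) = 1.55/(0.24 × 65.1 × 3.277) = 0.03027 kg/m³.
(x−vt)²/(4Dt) = (1.77556)²/(4 × 0.0118 × 72.4) = 0.9226; exp(−0.9226) = 0.3975.
C = 0.03027 × 0.3975 = 0.0120 kg/m³.

0.0120 kg/m³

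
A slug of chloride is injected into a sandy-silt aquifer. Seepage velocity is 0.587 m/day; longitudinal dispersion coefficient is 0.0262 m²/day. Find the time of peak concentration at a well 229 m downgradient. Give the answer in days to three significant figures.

For the 1D instantaneous-source solution, setting ∂C/∂t = 0 at fixed x gives v²t² + 2Dt − x² = 0, so t = (√(D² + v²x²) − D)/v².
√(D² + v²x²) = √(0.0262² + 0.587² × 229²) = 134.4; v² = 0.344569.
t = (134.4 − 0.0262)/0.344569 = 390 days (vs. the pure-advection estimate x/v = 390 d).

390 days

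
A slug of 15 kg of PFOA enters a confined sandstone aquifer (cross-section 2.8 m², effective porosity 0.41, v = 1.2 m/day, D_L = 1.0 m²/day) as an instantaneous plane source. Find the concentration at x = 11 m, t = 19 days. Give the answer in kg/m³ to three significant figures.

For an instantaneous plane source, C(x,t) = M/(n_e·A·√(4πDt)) · exp(−(x−vt)²/(4Dt)), with n_e·A the pore (flow) area.
Plume center vt = 1.2 × 19 = 22.8 m, so the well at 11 m is 11.8 m upgradient of the peak.
√(4πDt) = 15.45 m, giving peak height M/(n_e·A·√(4πDt)) = 15/(0.41 × 2.8 × 15.45) = 0.8457 kg/m³.
(x−vt)²/(4Dt) = (-11.8)²/(4 × 1.0 × 19) = 1.832; exp(−1.832) = 0.1601.
C = 0.8457 × 0.1601 = 0.135 kg/m³.

0.135 kg/m³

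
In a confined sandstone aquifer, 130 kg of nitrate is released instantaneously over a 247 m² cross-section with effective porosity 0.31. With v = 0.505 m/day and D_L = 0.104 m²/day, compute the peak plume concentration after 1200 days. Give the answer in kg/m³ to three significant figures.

The peak of an instantaneous 1D plume sits at x = vt; there the Gaussian factor is 1 and C_max = M/(n_e·A·√(4πDt)), where n_e·A is the pore area the mass is dissolved in.
√(4πDt) = √(4π × 0.104 × 1200) = 39.60 m, so C_max = 130/(0.31 × 247 × 39.60) = 0.0429 kg/m³.

0.0429 kg/m³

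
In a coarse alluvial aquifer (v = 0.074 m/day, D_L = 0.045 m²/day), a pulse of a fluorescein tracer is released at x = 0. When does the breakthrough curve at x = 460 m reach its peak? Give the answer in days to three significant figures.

For the 1D instantaneous-source solution, setting ∂C/∂t = 0 at fixed x gives v²t² + 2Dt − x² = 0, so t = (√(D² + v²x²) − D)/v².
√(D² + v²x²) = √(0.045² + 0.074² × 460²) = 34.04; v² = 0.005476.
t = (34.04 − 0.045)/0.005476 = 6210 days (vs. the pure-advection estimate x/v = 6220 d).

6210 days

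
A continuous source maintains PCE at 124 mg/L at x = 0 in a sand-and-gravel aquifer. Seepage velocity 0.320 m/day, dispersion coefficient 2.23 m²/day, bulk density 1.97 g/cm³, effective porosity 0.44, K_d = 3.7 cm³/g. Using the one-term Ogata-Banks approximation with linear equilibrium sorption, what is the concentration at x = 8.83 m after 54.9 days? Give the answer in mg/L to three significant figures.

Retardation factor R = 1 + ρ_b·K_d/n = 1 + 1.97 × 3.7/0.44 = 17.57.
Sorption retards both mechanisms: v_R = v/R = 0.01821 m/day, D_R = D/R = 0.1269 m²/day.
v_R·t = 0.01821 × 54.9 = 0.999729 m; 2√(D_R t) = 5.279 m; argument = (8.83 − 0.999729)/5.279 = 1.483.
C = C₀ × ½·erfc(1.483) = 124 × 0.01798 = 2.23 mg/L.

2.23 mg/L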